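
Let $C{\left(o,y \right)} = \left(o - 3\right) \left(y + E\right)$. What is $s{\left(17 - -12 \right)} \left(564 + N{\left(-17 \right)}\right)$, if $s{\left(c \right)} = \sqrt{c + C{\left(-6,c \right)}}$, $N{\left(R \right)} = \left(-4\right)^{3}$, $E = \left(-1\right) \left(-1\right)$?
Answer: $500 i \sqrt{241} \approx 7762.1 i$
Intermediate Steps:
$E = 1$
$C{\left(o,y \right)} = \left(1 + y\right) \left(-3 + o\right)$ ($C{\left(o,y \right)} = \left(o - 3\right) \left(y + 1\right) = \left(-3 + o\right) \left(1 + y\right) = \left(1 + y\right) \left(-3 + o\right)$)
$N{\left(R \right)} = -64$
$s{\left(c \right)} = \sqrt{-9 - 8 c}$ ($s{\left(c \right)} = \sqrt{c - \left(9 + 9 c\right)} = \sqrt{-9 - 8 c}$)
$s{\left(17 - -12 \right)} \left(564 + N{\left(-17 \right)}\right) = \sqrt{-9 - 8 \left(17 - -12\right)} \left(564 - 64\right) = \sqrt{-9 - 8 \left(17 + 12\right)} 500 = \sqrt{-9 - 232} \cdot 500 = \sqrt{-241} \cdot 500 = i \sqrt{241} \cdot 500 = 500 i \sqrt{241}$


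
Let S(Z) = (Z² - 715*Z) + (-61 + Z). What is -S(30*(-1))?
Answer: -22259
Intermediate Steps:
S(Z) = -61 + Z² - 714*Z
-S(30*(-1)) = -(-61 + (30*(-1))² - 21420*(-1)) = -(-61 + (-30)² - 714*(-30)) = -(-61 + 900 + 21420) = -1*22259 = -22259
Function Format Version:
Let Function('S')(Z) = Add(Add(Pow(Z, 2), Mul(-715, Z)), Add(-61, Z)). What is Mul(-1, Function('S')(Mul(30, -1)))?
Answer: -22259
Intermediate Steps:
Function('S')(Z) = Add(-61, Pow(Z, 2), Mul(-714, Z))
Mul(-1, Function('S')(Mul(30, -1))) = Mul(-1, Add(-61, Pow(Mul(30, -1), 2), Mul(-714, Mul(30, -1)))) = Mul(-1, Add(-61, Pow(-30, 2), Mul(-714, -30))) = Mul(-1, Add(-61, 900, 21420)) = Mul(-1, 22259) = -22259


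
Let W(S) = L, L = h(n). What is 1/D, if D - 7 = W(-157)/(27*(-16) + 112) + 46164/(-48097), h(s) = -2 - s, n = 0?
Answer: 7695520/46530497 ≈ 0.16539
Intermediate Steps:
L = -2 (L = -2 - 1*0 = -2 + 0 = -2)
W(S) = -2
D = 46530497/7695520 (D = 7 + (-2/(27*(-16) + 112) + 46164/(-48097)) = 7 + (-2/(-432 + 112) + 46164*(-1/48097)) = 7 + (-2/(-320) - 46164/48097) = 7 + (-2*(-1/320) - 46164/48097) = 7 + (1/160 - 46164/48097) = 7 - 7338143/7695520 = 46530497/7695520 ≈ 6.0464)
1/D = 1/(46530497/7695520) = 7695520/46530497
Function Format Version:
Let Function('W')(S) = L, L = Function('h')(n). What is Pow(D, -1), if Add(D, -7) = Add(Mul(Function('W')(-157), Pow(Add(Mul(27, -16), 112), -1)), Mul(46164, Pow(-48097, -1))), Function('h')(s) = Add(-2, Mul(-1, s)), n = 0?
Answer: Rational(7695520, 46530497) ≈ 0.16539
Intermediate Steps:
L = -2 (L = Add(-2, Mul(-1, 0)) = Add(-2, 0) = -2)
Function('W')(S) = -2
D = Rational(46530497, 7695520) (D = Add(7, Add(Mul(-2, Pow(Add(Mul(27, -16), 112), -1)), Mul(46164, Pow(-48097, -1)))) = Add(7, Add(Mul(-2, Pow(Add(-432, 112), -1)), Mul(46164, Rational(-1, 48097)))) = Add(7, Add(Mul(-2, Pow(-320, -1)), Rational(-46164, 48097))) = Add(7, Add(Mul(-2, Rational(-1, 320)), Rational(-46164, 48097))) = Add(7, Add(Rational(1, 160), Rational(-46164, 48097))) = Add(7, Rational(-7338143, 7695520)) = Rational(46530497, 7695520) ≈ 6.0464)
Pow(D, -1) = Pow(Rational(46530497, 7695520), -1) = Rational(7695520, 46530497)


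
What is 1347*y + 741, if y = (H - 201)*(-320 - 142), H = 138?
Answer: 39206523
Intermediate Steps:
y = 29106 (y = (138 - 201)*(-320 - 142) = -63*(-462) = 29106)
1347*y + 741 = 1347*29106 + 741 = 39205782 + 741 = 39206523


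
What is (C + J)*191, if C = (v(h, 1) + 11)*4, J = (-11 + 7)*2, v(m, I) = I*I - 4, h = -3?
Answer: 4584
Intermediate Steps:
v(m, I) = -4 + I**2 (v(m, I) = I**2 - 4 = -4 + I**2)
J = -8 (J = -4*2 = -8)
C = 32 (C = ((-4 + 1**2) + 11)*4 = ((-4 + 1) + 11)*4 = (-3 + 11)*4 = 8*4 = 32)
(C + J)*191 = (32 - 8)*191 = 24*191 = 4584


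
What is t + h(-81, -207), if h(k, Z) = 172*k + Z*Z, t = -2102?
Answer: 26815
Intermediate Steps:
h(k, Z) = Z**2 + 172*k (h(k, Z) = 172*k + Z**2 = Z**2 + 172*k)
t + h(-81, -207) = -2102 + ((-207)**2 + 172*(-81)) = -2102 + (42849 - 13932) = -2102 + 28917 = 26815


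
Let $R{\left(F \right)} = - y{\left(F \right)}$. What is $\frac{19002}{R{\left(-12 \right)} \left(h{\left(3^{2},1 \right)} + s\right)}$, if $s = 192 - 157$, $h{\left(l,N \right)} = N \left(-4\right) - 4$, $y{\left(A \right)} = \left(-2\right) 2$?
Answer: $\frac{3167}{18} \approx 175.94$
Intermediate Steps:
$y{\left(A \right)} = -4$
$R{\left(F \right)} = 4$ ($R{\left(F \right)} = \left(-1\right) \left(-4\right) = 4$)
$h{\left(l,N \right)} = -4 - 4 N$ ($h{\left(l,N \right)} = - 4 N - 4 = -4 - 4 N$)
$s = 35$
$\frac{19002}{R{\left(-12 \right)} \left(h{\left(3^{2},1 \right)} + s\right)} = \frac{19002}{4 \left(\left(-4 - 4\right) + 35\right)} = \frac{19002}{4 \left(-8 + 35\right)} = \frac{19002}{4 \cdot 27} = \frac{19002}{108} = 19002 \cdot \frac{1}{108} = \frac{3167}{18}$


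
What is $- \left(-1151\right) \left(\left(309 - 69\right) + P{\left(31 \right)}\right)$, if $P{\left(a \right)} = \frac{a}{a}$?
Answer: $277391$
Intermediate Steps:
$P{\left(a \right)} = 1$
$- \left(-1151\right) \left(\left(309 - 69\right) + P{\left(31 \right)}\right) = - \left(-1151\right) \left(\left(309 - 69\right) + 1\right) = - \left(-1151\right) \left(240 + 1\right) = - \left(-1151\right) 241 = \left(-1\right) \left(-277391\right) = 277391$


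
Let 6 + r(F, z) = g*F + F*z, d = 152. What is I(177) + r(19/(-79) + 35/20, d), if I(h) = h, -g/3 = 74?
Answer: 10323/158 ≈ 65.335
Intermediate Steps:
g = -222 (g = -3*74 = -222)
r(F, z) = -6 - 222*F + F*z (r(F, z) = -6 + (-222*F + F*z) = -6 - 222*F + F*z)
I(177) + r(19/(-79) + 35/20, d) = 177 + (-6 - 222*(19/(-79) + 35/20) + (19/(-79) + 35/20)*152) = 177 + (-6 - 222*(19*(-1/79) + 35*(1/20)) + (19*(-1/79) + 35*(1/20))*152) = 177 + (-6 - 222*(-19/79 + 7/4) + (-19/79 + 7/4)*152) = 177 + (-6 - 222*477/316 + (477/316)*152) = 177 + (-6 - 52947/158 + 18126/79) = 177 - 17643/158 = 10323/158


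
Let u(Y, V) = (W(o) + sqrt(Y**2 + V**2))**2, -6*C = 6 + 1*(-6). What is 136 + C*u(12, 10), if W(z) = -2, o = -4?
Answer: 136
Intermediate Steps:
C = 0 (C = -(6 + 1*(-6))/6 = -(6 - 6)/6 = -1/6*0 = 0)
u(Y, V) = (-2 + sqrt(V**2 + Y**2))**2 (u(Y, V) = (-2 + sqrt(Y**2 + V**2))**2 = (-2 + sqrt(V**2 + Y**2))**2)
136 + C*u(12, 10) = 136 + 0*(-2 + sqrt(10**2 + 12**2))**2 = 136 + 0*(-2 + sqrt(100 + 144))**2 = 136 + 0*(-2 + sqrt(244))**2 = 136 + 0*(-2 + 2*sqrt(61))**2 = 136 + 0 = 136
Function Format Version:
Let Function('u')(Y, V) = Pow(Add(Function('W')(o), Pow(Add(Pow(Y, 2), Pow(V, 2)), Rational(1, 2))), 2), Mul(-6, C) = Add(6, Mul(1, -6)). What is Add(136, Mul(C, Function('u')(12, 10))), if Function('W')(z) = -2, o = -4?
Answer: 136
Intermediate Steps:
C = 0 (C = Mul(Rational(-1, 6), Add(6, Mul(1, -6))) = Mul(Rational(-1, 6), Add(6, -6)) = Mul(Rational(-1, 6), 0) = 0)
Function('u')(Y, V) = Pow(Add(-2, Pow(Add(Pow(V, 2), Pow(Y, 2)), Rational(1, 2))), 2) (Function('u')(Y, V) = Pow(Add(-2, Pow(Add(Pow(Y, 2), Pow(V, 2)), Rational(1, 2))), 2) = Pow(Add(-2, Pow(Add(Pow(V, 2), Pow(Y, 2)), Rational(1, 2))), 2))
Add(136, Mul(C, Function('u')(12, 10))) = Add(136, Mul(0, Pow(Add(-2, Pow(Add(Pow(10, 2), Pow(12, 2)), Rational(1, 2))), 2))) = Add(136, Mul(0, Pow(Add(-2, Pow(Add(100, 144), Rational(1, 2))), 2))) = Add(136, Mul(0, Pow(Add(-2, Pow(244, Rational(1, 2))), 2))) = Add(136, Mul(0, Pow(Add(-2, Mul(2, Pow(61, Rational(1, 2)))), 2))) = Add(136, 0) = 136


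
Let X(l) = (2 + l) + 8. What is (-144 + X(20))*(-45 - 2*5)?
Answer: 6270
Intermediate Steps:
X(l) = 10 + l
(-144 + X(20))*(-45 - 2*5) = (-144 + (10 + 20))*(-45 - 2*5) = (-144 + 30)*(-45 - 10) = -114*(-55) = 6270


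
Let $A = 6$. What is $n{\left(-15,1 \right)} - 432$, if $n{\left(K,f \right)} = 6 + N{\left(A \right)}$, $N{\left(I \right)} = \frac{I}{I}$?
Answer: $-425$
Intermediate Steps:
$N{\left(I \right)} = 1$
$n{\left(K,f \right)} = 7$ ($n{\left(K,f \right)} = 6 + 1 = 7$)
$n{\left(-15,1 \right)} - 432 = 7 - 432 = -425$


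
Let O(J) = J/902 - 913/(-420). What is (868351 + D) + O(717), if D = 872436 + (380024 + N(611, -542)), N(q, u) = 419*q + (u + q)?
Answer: 450230876713/189420 ≈ 2.3769e+6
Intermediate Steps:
N(q, u) = u + 420*q (N(q, u) = 419*q + (q + u) = u + 420*q)
D = 1508538 (D = 872436 + (380024 + (-542 + 420*611)) = 872436 + (380024 + (-542 + 256620)) = 872436 + (380024 + 256078) = 872436 + 636102 = 1508538)
O(J) = 913/420 + J/902 (O(J) = J*(1/902) - 913*(-1/420) = J/902 + 913/420 = 913/420 + J/902)
(868351 + D) + O(717) = (868351 + 1508538) + (913/420 + (1/902)*717) = 2376889 + (913/420 + 717/902) = 2376889 + 562333/189420 = 450230876713/189420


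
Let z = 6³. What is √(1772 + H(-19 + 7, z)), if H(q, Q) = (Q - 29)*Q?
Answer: 2*√10541 ≈ 205.34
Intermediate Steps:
z = 216
H(q, Q) = Q*(-29 + Q) (H(q, Q) = (-29 + Q)*Q = Q*(-29 + Q))
√(1772 + H(-19 + 7, z)) = √(1772 + 216*(-29 + 216)) = √(1772 + 216*187) = √(1772 + 40392) = √42164 = 2*√10541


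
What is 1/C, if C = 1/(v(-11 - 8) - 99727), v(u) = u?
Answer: -99746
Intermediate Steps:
C = -1/99746 (C = 1/((-11 - 8) - 99727) = 1/(-19 - 99727) = 1/(-99746) = -1/99746 ≈ -1.0025e-5)
1/C = 1/(-1/99746) = -99746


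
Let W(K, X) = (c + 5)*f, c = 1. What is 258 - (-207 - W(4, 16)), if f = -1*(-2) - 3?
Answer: 459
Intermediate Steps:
f = -1 (f = 2 - 3 = -1)
W(K, X) = -6 (W(K, X) = (1 + 5)*(-1) = 6*(-1) = -6)
258 - (-207 - W(4, 16)) = 258 - (-207 - 1*(-6)) = 258 - (-207 + 6) = 258 - 1*(-201) = 258 + 201 = 459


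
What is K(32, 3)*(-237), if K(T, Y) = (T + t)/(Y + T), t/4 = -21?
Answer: 12324/35 ≈ 352.11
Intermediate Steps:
t = -84 (t = 4*(-21) = -84)
K(T, Y) = (-84 + T)/(T + Y) (K(T, Y) = (T - 84)/(Y + T) = (-84 + T)/(T + Y))
K(32, 3)*(-237) = ((-84 + 32)/(32 + 3))*(-237) = (-52/35)*(-237) = ((1/35)*(-52))*(-237) = -52/35*(-237) = 12324/35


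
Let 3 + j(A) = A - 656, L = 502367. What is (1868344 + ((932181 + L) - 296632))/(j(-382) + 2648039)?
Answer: 1503130/1323499 ≈ 1.1357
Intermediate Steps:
j(A) = -659 + A (j(A) = -3 + (A - 656) = -3 + (-656 + A) = -659 + A)
(1868344 + ((932181 + L) - 296632))/(j(-382) + 2648039) = (1868344 + ((932181 + 502367) - 296632))/((-659 - 382) + 2648039) = (1868344 + (1434548 - 296632))/(-1041 + 2648039) = (1868344 + 1137916)/2646998 = 3006260*(1/2646998) = 1503130/1323499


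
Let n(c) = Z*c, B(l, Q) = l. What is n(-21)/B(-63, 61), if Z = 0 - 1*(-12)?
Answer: 4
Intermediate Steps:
Z = 12 (Z = 0 + 12 = 12)
n(c) = 12*c
n(-21)/B(-63, 61) = (12*(-21))/(-63) = -252*(-1/63) = 4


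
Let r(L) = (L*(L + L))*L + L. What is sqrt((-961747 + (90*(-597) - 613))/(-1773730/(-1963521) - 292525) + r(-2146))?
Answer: 2*I*sqrt(3686466641259165071474408001)/863725123 ≈ 1.4059e+5*I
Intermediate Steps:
r(L) = L + 2*L**3 (r(L) = (L*(2*L))*L + L = (2*L**2)*L + L = 2*L**3 + L = L + 2*L**3)
sqrt((-961747 + (90*(-597) - 613))/(-1773730/(-1963521) - 292525) + r(-2146)) = sqrt((-961747 + (90*(-597) - 613))/(-1773730/(-1963521) - 292525) + (-2146 + 2*(-2146)**3)) = sqrt((-961747 + (-53730 - 613))/(-1773730*(-1/1963521) - 292525) + (-2146 + 2*(-9883008136))) = sqrt((-961747 - 54343)/(253390/280503 - 292525) + (-2146 - 19766016272)) = sqrt(-1016090/(-82053886685/280503) - 19766018418) = sqrt(-1016090*(-280503/82053886685) - 19766018418) = sqrt(57003258654/16410777337 - 19766018418) = sqrt(-324375727039835734212/16410777337) = 2*I*sqrt(3686466641259165071474408001)/863725123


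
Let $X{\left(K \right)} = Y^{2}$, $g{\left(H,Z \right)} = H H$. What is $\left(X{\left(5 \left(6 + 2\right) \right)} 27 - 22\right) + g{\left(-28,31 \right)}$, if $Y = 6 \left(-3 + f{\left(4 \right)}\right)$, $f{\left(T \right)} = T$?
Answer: $1734$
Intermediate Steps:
$g{\left(H,Z \right)} = H^{2}$
$Y = 6$ ($Y = 6 \left(-3 + 4\right) = 6 \cdot 1 = 6$)
$X{\left(K \right)} = 36$ ($X{\left(K \right)} = 6^{2} = 36$)
$\left(X{\left(5 \left(6 + 2\right) \right)} 27 - 22\right) + g{\left(-28,31 \right)} = \left(36 \cdot 27 - 22\right) + \left(-28\right)^{2} = \left(972 - 22\right) + 784 = 950 + 784 = 1734$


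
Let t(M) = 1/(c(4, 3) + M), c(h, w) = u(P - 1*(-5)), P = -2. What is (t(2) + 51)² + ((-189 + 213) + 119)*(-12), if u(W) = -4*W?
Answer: 87481/100 ≈ 874.81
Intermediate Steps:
c(h, w) = -12 (c(h, w) = -4*(-2 - 1*(-5)) = -4*(-2 + 5) = -4*3 = -12)
t(M) = 1/(-12 + M)
(t(2) + 51)² + ((-189 + 213) + 119)*(-12) = (1/(-12 + 2) + 51)² + ((-189 + 213) + 119)*(-12) = (1/(-10) + 51)² + (24 + 119)*(-12) = (-⅒ + 51)² + 143*(-12) = (509/10)² - 1716 = 259081/100 - 1716 = 87481/100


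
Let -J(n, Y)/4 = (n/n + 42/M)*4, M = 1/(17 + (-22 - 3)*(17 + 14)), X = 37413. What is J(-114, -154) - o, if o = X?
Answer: 471947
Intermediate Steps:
o = 37413
M = -1/758 (M = 1/(17 - 25*31) = 1/(17 - 775) = 1/(-758) = -1/758 ≈ -0.0013193)
J(n, Y) = 509360 (J(n, Y) = -4*(n/n + 42/(-1/758))*4 = -4*(1 + 42*(-758))*4 = -4*(1 - 31836)*4 = -(-127340)*4 = -4*(-127340) = 509360)
J(-114, -154) - o = 509360 - 1*37413 = 509360 - 37413 = 471947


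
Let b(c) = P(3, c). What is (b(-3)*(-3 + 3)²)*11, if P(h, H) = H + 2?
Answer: 0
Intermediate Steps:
P(h, H) = 2 + H
b(c) = 2 + c
(b(-3)*(-3 + 3)²)*11 = ((2 - 3)*(-3 + 3)²)*11 = -1*0²*11 = -1*0*11 = 0*11 = 0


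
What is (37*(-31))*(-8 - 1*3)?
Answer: 12617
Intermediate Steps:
(37*(-31))*(-8 - 1*3) = -1147*(-8 - 3) = -1147*(-11) = 12617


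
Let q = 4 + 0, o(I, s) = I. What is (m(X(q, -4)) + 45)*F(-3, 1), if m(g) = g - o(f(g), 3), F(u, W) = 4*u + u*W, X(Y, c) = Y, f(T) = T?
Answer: -675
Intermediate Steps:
q = 4
F(u, W) = 4*u + W*u
m(g) = 0 (m(g) = g - g = 0)
(m(X(q, -4)) + 45)*F(-3, 1) = (0 + 45)*(-3*(4 + 1)) = 45*(-3*5) = 45*(-15) = -675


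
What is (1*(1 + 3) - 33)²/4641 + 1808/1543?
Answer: 9688591/7161063 ≈ 1.3530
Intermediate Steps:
(1*(1 + 3) - 33)²/4641 + 1808/1543 = (1*4 - 33)²*(1/4641) + 1808*(1/1543) = (4 - 33)²*(1/4641) + 1808/1543 = (-29)²*(1/4641) + 1808/1543 = 841*(1/4641) + 1808/1543 = 841/4641 + 1808/1543 = 9688591/7161063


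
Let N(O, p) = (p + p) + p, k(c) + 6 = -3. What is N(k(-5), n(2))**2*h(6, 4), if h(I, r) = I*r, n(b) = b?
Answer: 864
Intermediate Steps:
k(c) = -9 (k(c) = -6 - 3 = -9)
N(O, p) = 3*p (N(O, p) = 2*p + p = 3*p)
N(k(-5), n(2))**2*h(6, 4) = (3*2)**2*(6*4) = 6**2*24 = 36*24 = 864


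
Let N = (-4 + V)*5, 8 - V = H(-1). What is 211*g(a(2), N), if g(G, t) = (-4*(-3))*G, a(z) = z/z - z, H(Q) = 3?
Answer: -2532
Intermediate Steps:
V = 5 (V = 8 - 1*3 = 8 - 3 = 5)
a(z) = 1 - z
N = 5 (N = (-4 + 5)*5 = 1*5 = 5)
g(G, t) = 12*G
211*g(a(2), N) = 211*(12*(1 - 1*2)) = 211*(12*(1 - 2)) = 211*(12*(-1)) = 211*(-12) = -2532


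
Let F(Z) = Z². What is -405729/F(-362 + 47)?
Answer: -5009/1225 ≈ -4.0890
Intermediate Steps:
-405729/F(-362 + 47) = -405729/(-362 + 47)² = -405729/((-315)²) = -405729/99225 = -405729*1/99225 = -5009/1225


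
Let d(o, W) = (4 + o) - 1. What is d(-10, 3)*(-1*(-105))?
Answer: -735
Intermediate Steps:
d(o, W) = 3 + o
d(-10, 3)*(-1*(-105)) = (3 - 10)*(-1*(-105)) = -7*105 = -735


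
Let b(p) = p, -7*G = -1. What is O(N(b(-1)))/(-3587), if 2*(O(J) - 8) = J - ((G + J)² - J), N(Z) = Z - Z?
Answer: -783/351526 ≈ -0.0022274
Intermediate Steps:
G = ⅐ (G = -⅐*(-1) = ⅐ ≈ 0.14286)
N(Z) = 0
O(J) = 8 + J - (⅐ + J)²/2 (O(J) = 8 + (J - ((⅐ + J)² - J))/2 = 8 + (J + (J - (⅐ + J)²))/2 = 8 + (-(⅐ + J)² + 2*J)/2 = 8 + (J - (⅐ + J)²/2) = 8 + J - (⅐ + J)²/2)
O(N(b(-1)))/(-3587) = (783/98 - ½*0² + (6/7)*0)/(-3587) = (783/98 - ½*0 + 0)*(-1/3587) = (783/98 + 0 + 0)*(-1/3587) = (783/98)*(-1/3587) = -783/351526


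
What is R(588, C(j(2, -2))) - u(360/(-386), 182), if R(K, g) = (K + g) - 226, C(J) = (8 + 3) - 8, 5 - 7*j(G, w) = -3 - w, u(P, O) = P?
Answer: 70625/193 ≈ 365.93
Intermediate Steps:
j(G, w) = 8/7 + w/7 (j(G, w) = 5/7 - (-3 - w)/7 = 5/7 + (3/7 + w/7) = 8/7 + w/7)
C(J) = 3 (C(J) = 11 - 8 = 3)
R(K, g) = -226 + K + g
R(588, C(j(2, -2))) - u(360/(-386), 182) = (-226 + 588 + 3) - 360/(-386) = 365 - 360*(-1)/386 = 365 - 1*(-180/193) = 365 + 180/193 = 70625/193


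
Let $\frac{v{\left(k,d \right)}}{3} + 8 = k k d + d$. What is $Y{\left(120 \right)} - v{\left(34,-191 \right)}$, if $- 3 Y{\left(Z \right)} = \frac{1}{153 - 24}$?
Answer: $\frac{256575194}{387} \approx 6.6299 \cdot 10^{5}$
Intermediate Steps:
$v{\left(k,d \right)} = -24 + 3 d + 3 d k^{2}$ ($v{\left(k,d \right)} = -24 + 3 \left(k k d + d\right) = -24 + 3 \left(k^{2} d + d\right) = -24 + 3 \left(d k^{2} + d\right) = -24 + 3 \left(d + d k^{2}\right) = -24 + \left(3 d + 3 d k^{2}\right) = -24 + 3 d + 3 d k^{2}$)
$Y{\left(Z \right)} = - \frac{1}{387}$ ($Y{\left(Z \right)} = - \frac{1}{3 \left(153 - 24\right)} = - \frac{1}{3 \cdot 129} = \left(- \frac{1}{3}\right) \frac{1}{129} = - \frac{1}{387}$)
$Y{\left(120 \right)} - v{\left(34,-191 \right)} = - \frac{1}{387} - \left(-24 + 3 \left(-191\right) + 3 \left(-191\right) 34^{2}\right) = - \frac{1}{387} - \left(-24 - 573 + 3 \left(-191\right) 1156\right) = - \frac{1}{387} - \left(-24 - 573 - 662388\right) = - \frac{1}{387} - -662985 = - \frac{1}{387} + 662985 = \frac{256575194}{387}$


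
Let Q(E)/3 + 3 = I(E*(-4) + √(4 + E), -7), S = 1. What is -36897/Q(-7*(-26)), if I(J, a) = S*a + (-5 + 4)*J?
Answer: -4415341/257669 - 12299*√186/515338 ≈ -17.461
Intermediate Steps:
I(J, a) = a - J (I(J, a) = 1*a + (-5 + 4)*J = a - J)
Q(E) = -30 - 3*√(4 + E) + 12*E (Q(E) = -9 + 3*(-7 - (E*(-4) + √(4 + E))) = -9 + 3*(-7 - (-4*E + √(4 + E))) = -9 + 3*(-7 - (√(4 + E) - 4*E)) = -9 + 3*(-7 + (-√(4 + E) + 4*E)) = -9 + 3*(-7 - √(4 + E) + 4*E) = -9 + (-21 - 3*√(4 + E) + 12*E) = -30 - 3*√(4 + E) + 12*E)
-36897/Q(-7*(-26)) = -36897/(-30 - 3*√(4 - 7*(-26)) + 12*(-7*(-26))) = -36897/(-30 - 3*√(4 + 182) + 12*182) = -36897/(-30 - 3*√186 + 2184) = -36897/(2154 - 3*√186)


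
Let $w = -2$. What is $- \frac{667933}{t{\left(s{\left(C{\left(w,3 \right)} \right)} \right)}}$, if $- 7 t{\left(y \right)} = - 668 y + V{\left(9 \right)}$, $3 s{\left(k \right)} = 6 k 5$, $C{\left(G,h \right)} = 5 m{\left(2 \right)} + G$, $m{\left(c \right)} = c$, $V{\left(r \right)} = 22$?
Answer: $- \frac{4675531}{53418} \approx -87.527$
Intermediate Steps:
$C{\left(G,h \right)} = 10 + G$ ($C{\left(G,h \right)} = 5 \cdot 2 + G = 10 + G$)
$s{\left(k \right)} = 10 k$ ($s{\left(k \right)} = \frac{6 k 5}{3} = \frac{30 k}{3} = 10 k$)
$t{\left(y \right)} = - \frac{22}{7} + \frac{668 y}{7}$ ($t{\left(y \right)} = - \frac{- 668 y + 22}{7} = - \frac{22 - 668 y}{7} = - \frac{22}{7} + \frac{668 y}{7}$)
$- \frac{667933}{t{\left(s{\left(C{\left(w,3 \right)} \right)} \right)}} = - \frac{667933}{- \frac{22}{7} + \frac{668 \cdot 10 \left(10 - 2\right)}{7}} = - \frac{667933}{- \frac{22}{7} + \frac{668 \cdot 10 \cdot 8}{7}} = - \frac{667933}{- \frac{22}{7} + \frac{668}{7} \cdot 80} = - \frac{667933}{- \frac{22}{7} + \frac{53440}{7}} = - \frac{667933}{\frac{53418}{7}} = \left(-667933\right) \frac{7}{53418} = - \frac{4675531}{53418}$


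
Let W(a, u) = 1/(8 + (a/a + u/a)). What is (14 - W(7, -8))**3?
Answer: 444194947/166375 ≈ 2669.8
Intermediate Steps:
W(a, u) = 1/(9 + u/a) (W(a, u) = 1/(8 + (1 + u/a)) = 1/(9 + u/a))
(14 - W(7, -8))**3 = (14 - 7/(-8 + 9*7))**3 = (14 - 7/(-8 + 63))**3 = (14 - 7/55)**3 = (763/55)**3 = 444194947/166375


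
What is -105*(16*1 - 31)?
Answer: 1575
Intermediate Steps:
-105*(16*1 - 31) = -105*(16 - 31) = -105*(-15) = 1575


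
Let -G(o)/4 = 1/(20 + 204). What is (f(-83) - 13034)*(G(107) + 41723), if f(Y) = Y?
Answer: -30647699979/56 ≈ -5.4728e+8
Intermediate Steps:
G(o) = -1/56 (G(o) = -4/(20 + 204) = -4/224 = -4*1/224 = -1/56)
(f(-83) - 13034)*(G(107) + 41723) = (-83 - 13034)*(-1/56 + 41723) = -13117*2336487/56 = -30647699979/56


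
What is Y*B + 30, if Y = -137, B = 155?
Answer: -21205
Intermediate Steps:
Y*B + 30 = -137*155 + 30 = -21235 + 30 = -21205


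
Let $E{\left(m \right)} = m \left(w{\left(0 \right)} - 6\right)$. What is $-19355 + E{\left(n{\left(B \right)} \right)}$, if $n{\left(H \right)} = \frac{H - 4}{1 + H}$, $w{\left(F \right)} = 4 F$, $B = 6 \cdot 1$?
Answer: $- \frac{135497}{7} \approx -19357.0$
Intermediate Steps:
$B = 6$
$n{\left(H \right)} = \frac{-4 + H}{1 + H}$
$E{\left(m \right)} = - 6 m$ ($E{\left(m \right)} = m \left(4 \cdot 0 - 6\right) = m \left(0 - 6\right) = m \left(-6\right) = - 6 m$)
$-19355 + E{\left(n{\left(B \right)} \right)} = -19355 - 6 \frac{-4 + 6}{1 + 6} = -19355 - 6 \cdot \frac{1}{7} \cdot 2 = -19355 - \frac{12}{7} = - \frac{135497}{7}$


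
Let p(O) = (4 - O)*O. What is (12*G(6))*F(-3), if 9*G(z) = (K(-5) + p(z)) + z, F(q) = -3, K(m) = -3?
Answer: 36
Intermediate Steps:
p(O) = O*(4 - O)
G(z) = -⅓ + z/9 + z*(4 - z)/9 (G(z) = ((-3 + z*(4 - z)) + z)/9 = (-3 + z + z*(4 - z))/9 = -⅓ + z/9 + z*(4 - z)/9)
(12*G(6))*F(-3) = (12*(-⅓ + (⅑)*6 - ⅑*6*(-4 + 6)))*(-3) = (12*(-⅓ + ⅔ - ⅑*6*2))*(-3) = (12*(-⅓ + ⅔ - 4/3))*(-3) = (12*(-1))*(-3) = -12*(-3) = 36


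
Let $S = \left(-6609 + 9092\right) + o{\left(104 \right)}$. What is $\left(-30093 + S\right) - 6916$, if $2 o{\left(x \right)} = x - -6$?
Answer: $-34471$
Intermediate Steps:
$o{\left(x \right)} = 3 + \frac{x}{2}$ ($o{\left(x \right)} = \frac{x - -6}{2} = \frac{x + 6}{2} = \frac{6 + x}{2} = 3 + \frac{x}{2}$)
$S = 2538$ ($S = \left(-6609 + 9092\right) + \left(3 + \frac{1}{2} \cdot 104\right) = 2483 + \left(3 + 52\right) = 2483 + 55 = 2538$)
$\left(-30093 + S\right) - 6916 = \left(-30093 + 2538\right) - 6916 = -27555 - 6916 = -34471$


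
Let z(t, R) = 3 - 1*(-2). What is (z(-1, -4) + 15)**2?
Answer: 400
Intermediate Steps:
z(t, R) = 5 (z(t, R) = 3 + 2 = 5)
(z(-1, -4) + 15)**2 = (5 + 15)**2 = 20**2 = 400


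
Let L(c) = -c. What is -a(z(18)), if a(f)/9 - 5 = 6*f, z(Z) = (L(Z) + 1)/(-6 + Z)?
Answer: 63/2 ≈ 31.500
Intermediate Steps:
z(Z) = (1 - Z)/(-6 + Z) (z(Z) = (-Z + 1)/(-6 + Z) = (1 - Z)/(-6 + Z))
a(f) = 45 + 54*f (a(f) = 45 + 9*(6*f) = 45 + 54*f)
-a(z(18)) = -(45 + 54*((1 - 1*18)/(-6 + 18))) = -(45 + 54*((1 - 18)/12)) = -(45 + 54*((1/12)*(-17))) = -(45 + 54*(-17/12)) = -(45 - 153/2) = -1*(-63/2) = 63/2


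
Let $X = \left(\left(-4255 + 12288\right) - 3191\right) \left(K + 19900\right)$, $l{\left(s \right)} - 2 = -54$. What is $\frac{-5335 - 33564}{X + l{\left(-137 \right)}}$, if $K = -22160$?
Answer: $\frac{38899}{10942972} \approx 0.0035547$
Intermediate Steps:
$l{\left(s \right)} = -52$ ($l{\left(s \right)} = 2 - 54 = -52$)
$X = -10942920$ ($X = \left(\left(-4255 + 12288\right) - 3191\right) \left(-22160 + 19900\right) = \left(8033 - 3191\right) \left(-2260\right) = 4842 \left(-2260\right) = -10942920$)
$\frac{-5335 - 33564}{X + l{\left(-137 \right)}} = \frac{-5335 - 33564}{-10942920 - 52} = - \frac{38899}{-10942972} = \left(-38899\right) \left(- \frac{1}{10942972}\right) = \frac{38899}{10942972}$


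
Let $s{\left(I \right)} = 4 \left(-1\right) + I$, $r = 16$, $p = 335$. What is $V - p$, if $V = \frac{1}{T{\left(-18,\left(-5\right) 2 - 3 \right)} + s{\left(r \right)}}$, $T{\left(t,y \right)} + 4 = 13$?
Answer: $- \frac{7034}{21} \approx -334.95$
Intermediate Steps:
$T{\left(t,y \right)} = 9$ ($T{\left(t,y \right)} = -4 + 13 = 9$)
$s{\left(I \right)} = -4 + I$
$V = \frac{1}{21}$ ($V = \frac{1}{9 + \left(-4 + 16\right)} = \frac{1}{9 + 12} = \frac{1}{21} \approx 0.047619$)
$V - p = \frac{1}{21} - 335 = - \frac{7034}{21}$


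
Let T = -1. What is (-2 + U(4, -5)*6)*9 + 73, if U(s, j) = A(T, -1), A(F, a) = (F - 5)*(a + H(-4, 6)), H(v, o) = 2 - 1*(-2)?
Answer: -917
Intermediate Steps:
H(v, o) = 4 (H(v, o) = 2 + 2 = 4)
A(F, a) = (-5 + F)*(4 + a) (A(F, a) = (F - 5)*(a + 4) = (-5 + F)*(4 + a))
U(s, j) = -18 (U(s, j) = -20 - 5*(-1) + 4*(-1) - 1*(-1) = -20 + 5 - 4 + 1 = -18)
(-2 + U(4, -5)*6)*9 + 73 = (-2 - 18*6)*9 + 73 = (-2 - 108)*9 + 73 = -110*9 + 73 = -990 + 73 = -917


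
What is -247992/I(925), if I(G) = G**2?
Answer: -247992/855625 ≈ -0.28984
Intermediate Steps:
-247992/I(925) = -247992/(925**2) = -247992/855625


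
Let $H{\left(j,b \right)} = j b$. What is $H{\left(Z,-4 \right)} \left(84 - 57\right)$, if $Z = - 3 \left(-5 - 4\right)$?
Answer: $-2916$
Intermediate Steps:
$Z = 27$ ($Z = \left(-3\right) \left(-9\right) = 27$)
$H{\left(j,b \right)} = b j$
$H{\left(Z,-4 \right)} \left(84 - 57\right) = \left(-4\right) 27 \left(84 - 57\right) = \left(-108\right) 27 = -2916$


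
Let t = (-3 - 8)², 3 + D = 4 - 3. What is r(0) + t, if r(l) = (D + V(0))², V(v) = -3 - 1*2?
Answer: 170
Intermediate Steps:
V(v) = -5 (V(v) = -3 - 2 = -5)
D = -2 (D = -3 + (4 - 3) = -3 + 1 = -2)
r(l) = 49 (r(l) = (-2 - 5)² = (-7)² = 49)
t = 121 (t = (-11)² = 121)
r(0) + t = 49 + 121 = 170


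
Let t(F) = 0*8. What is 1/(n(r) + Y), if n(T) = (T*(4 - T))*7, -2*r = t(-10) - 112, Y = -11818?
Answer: -1/32202 ≈ -3.1054e-5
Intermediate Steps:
t(F) = 0
r = 56 (r = -(0 - 112)/2 = -½*(-112) = 56)
n(T) = 7*T*(4 - T)
1/(n(r) + Y) = 1/(7*56*(4 - 1*56) - 11818) = 1/(7*56*(4 - 56) - 11818) = 1/(7*56*(-52) - 11818) = 1/(-20384 - 11818) = 1/(-32202) = -1/32202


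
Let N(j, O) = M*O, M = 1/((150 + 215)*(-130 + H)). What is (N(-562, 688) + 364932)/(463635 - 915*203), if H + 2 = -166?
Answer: 9923413238/7556523825 ≈ 1.3132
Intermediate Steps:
H = -168 (H = -2 - 166 = -168)
M = -1/108770 (M = 1/((150 + 215)*(-130 - 168)) = 1/(365*(-298)) = 1/(-108770) = -1/108770 ≈ -9.1937e-6)
N(j, O) = -O/108770
(N(-562, 688) + 364932)/(463635 - 915*203) = (-1/108770*688 + 364932)/(463635 - 915*203) = (-344/54385 + 364932)/(463635 - 185745) = (19846826476/54385)/277890 = (19846826476/54385)*(1/277890) = 9923413238/7556523825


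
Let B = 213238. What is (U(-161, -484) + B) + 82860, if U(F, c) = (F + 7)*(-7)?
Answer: 297176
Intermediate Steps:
U(F, c) = -49 - 7*F (U(F, c) = (7 + F)*(-7) = -49 - 7*F)
(U(-161, -484) + B) + 82860 = ((-49 - 7*(-161)) + 213238) + 82860 = ((-49 + 1127) + 213238) + 82860 = (1078 + 213238) + 82860 = 214316 + 82860 = 297176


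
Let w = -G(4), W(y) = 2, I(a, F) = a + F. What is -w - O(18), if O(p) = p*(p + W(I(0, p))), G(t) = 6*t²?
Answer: -264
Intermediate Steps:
I(a, F) = F + a
w = -96 (w = -6*4² = -6*16 = -1*96 = -96)
O(p) = p*(2 + p) (O(p) = p*(p + 2) = p*(2 + p))
-w - O(18) = -1*(-96) - 18*(2 + 18) = 96 - 18*20 = 96 - 1*360 = 96 - 360 = -264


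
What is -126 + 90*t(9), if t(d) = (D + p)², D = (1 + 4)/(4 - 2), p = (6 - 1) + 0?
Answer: 9873/2 ≈ 4936.5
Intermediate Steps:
p = 5 (p = 5 + 0 = 5)
D = 5/2 ≈ 2.5000
t(d) = 225/4 (t(d) = (5/2 + 5)² = (15/2)² = 225/4)
-126 + 90*t(9) = -126 + 90*(225/4) = -126 + 10125/2 = 9873/2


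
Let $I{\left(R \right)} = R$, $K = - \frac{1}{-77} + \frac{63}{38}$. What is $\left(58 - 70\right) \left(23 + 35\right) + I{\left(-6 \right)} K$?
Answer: $- \frac{1032915}{1463} \approx -706.03$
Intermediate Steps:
$K = \frac{4889}{2926}$ ($K = \left(-1\right) \left(- \frac{1}{77}\right) + 63 \cdot \frac{1}{38} = \frac{1}{77} + \frac{63}{38} = \frac{4889}{2926} \approx 1.6709$)
$\left(58 - 70\right) \left(23 + 35\right) + I{\left(-6 \right)} K = \left(58 - 70\right) \left(23 + 35\right) - \frac{14667}{1463} = \left(-12\right) 58 - \frac{14667}{1463} = -696 - \frac{14667}{1463} = - \frac{1032915}{1463}$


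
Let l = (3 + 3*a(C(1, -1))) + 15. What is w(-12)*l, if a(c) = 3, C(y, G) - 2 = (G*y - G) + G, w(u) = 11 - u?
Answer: 621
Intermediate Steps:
C(y, G) = 2 + G*y (C(y, G) = 2 + ((G*y - G) + G) = 2 + ((-G + G*y) + G) = 2 + G*y)
l = 27 (l = (3 + 3*3) + 15 = (3 + 9) + 15 = 12 + 15 = 27)
w(-12)*l = (11 - 1*(-12))*27 = (11 + 12)*27 = 23*27 = 621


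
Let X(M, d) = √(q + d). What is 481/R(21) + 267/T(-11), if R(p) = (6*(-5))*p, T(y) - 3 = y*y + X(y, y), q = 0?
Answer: 4485631/3231270 - 89*I*√11/5129 ≈ 1.3882 - 0.057551*I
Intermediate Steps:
X(M, d) = √d (X(M, d) = √(0 + d) = √d)
T(y) = 3 + √y + y² (T(y) = 3 + (y*y + √y) = 3 + (y² + √y) = 3 + (√y + y²) = 3 + √y + y²)
R(p) = -30*p
481/R(21) + 267/T(-11) = 481/((-30*21)) + 267/(3 + √(-11) + (-11)²) = 481/(-630) + 267/(3 + I*√11 + 121) = 481*(-1/630) + 267/(124 + I*√11) = -481/630 + 267/(124 + I*√11)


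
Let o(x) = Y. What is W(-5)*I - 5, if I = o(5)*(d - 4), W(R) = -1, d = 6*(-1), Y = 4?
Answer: 35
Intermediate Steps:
d = -6
o(x) = 4
I = -40 (I = 4*(-6 - 4) = 4*(-10) = -40)
W(-5)*I - 5 = -1*(-40) - 5 = 40 - 5 = 35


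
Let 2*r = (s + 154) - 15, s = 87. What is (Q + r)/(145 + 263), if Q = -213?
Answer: -25/102 ≈ -0.24510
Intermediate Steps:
r = 113 (r = ((87 + 154) - 15)/2 = (241 - 15)/2 = (1/2)*226 = 113)
(Q + r)/(145 + 263) = (-213 + 113)/(145 + 263) = -100/408 = -100*1/408 = -25/102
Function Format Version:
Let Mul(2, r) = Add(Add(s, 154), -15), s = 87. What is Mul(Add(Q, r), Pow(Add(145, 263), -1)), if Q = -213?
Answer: Rational(-25, 102) ≈ -0.24510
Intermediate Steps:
r = 113 (r = Mul(Rational(1, 2), Add(Add(87, 154), -15)) = Mul(Rational(1, 2), Add(241, -15)) = Mul(Rational(1, 2), 226) = 113)
Mul(Add(Q, r), Pow(Add(145, 263), -1)) = Mul(Add(-213, 113), Pow(Add(145, 263), -1)) = Mul(-100, Pow(408, -1)) = Mul(-100, Rational(1, 408)) = Rational(-25, 102)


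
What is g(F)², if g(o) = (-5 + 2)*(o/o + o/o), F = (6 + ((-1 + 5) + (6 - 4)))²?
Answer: 36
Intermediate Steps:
F = 144 (F = (6 + (4 + 2))² = (6 + 6)² = 12² = 144)
g(o) = -6 (g(o) = -3*(1 + 1) = -3*2 = -6)
g(F)² = (-6)² = 36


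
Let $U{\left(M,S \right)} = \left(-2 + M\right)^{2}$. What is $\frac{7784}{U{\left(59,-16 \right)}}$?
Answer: $\frac{7784}{3249} \approx 2.3958$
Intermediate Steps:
$\frac{7784}{U{\left(59,-16 \right)}} = \frac{7784}{\left(-2 + 59\right)^{2}} = \frac{7784}{57^{2}} = \frac{7784}{3249}$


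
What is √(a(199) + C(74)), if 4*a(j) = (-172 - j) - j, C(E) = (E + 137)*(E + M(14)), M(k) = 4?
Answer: √65262/2 ≈ 127.73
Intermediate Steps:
C(E) = (4 + E)*(137 + E) (C(E) = (E + 137)*(E + 4) = (137 + E)*(4 + E) = (4 + E)*(137 + E))
a(j) = -43 - j/2 (a(j) = ((-172 - j) - j)/4 = (-172 - 2*j)/4 = -43 - j/2)
√(a(199) + C(74)) = √((-43 - ½*199) + (548 + 74² + 141*74)) = √((-43 - 199/2) + (548 + 5476 + 10434)) = √(-285/2 + 16458) = √(32631/2) = √65262/2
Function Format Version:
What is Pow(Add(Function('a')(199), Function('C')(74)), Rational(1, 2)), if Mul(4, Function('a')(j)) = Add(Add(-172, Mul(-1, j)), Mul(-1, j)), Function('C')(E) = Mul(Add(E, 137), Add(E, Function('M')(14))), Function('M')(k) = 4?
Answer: Mul(Rational(1, 2), Pow(65262, Rational(1, 2))) ≈ 127.73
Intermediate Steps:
Function('C')(E) = Mul(Add(4, E), Add(137, E)) (Function('C')(E) = Mul(Add(E, 137), Add(E, 4)) = Mul(Add(137, E), Add(4, E)) = Mul(Add(4, E), Add(137, E)))
Function('a')(j) = Add(-43, Mul(Rational(-1, 2), j)) (Function('a')(j) = Mul(Rational(1, 4), Add(Add(-172, Mul(-1, j)), Mul(-1, j))) = Mul(Rational(1, 4), Add(-172, Mul(-2, j))) = Add(-43, Mul(Rational(-1, 2), j)))
Pow(Add(Function('a')(199), Function('C')(74)), Rational(1, 2)) = Pow(Add(Add(-43, Mul(Rational(-1, 2), 199)), Add(548, Pow(74, 2), Mul(141, 74))), Rational(1, 2)) = Pow(Add(Add(-43, Rational(-199, 2)), Add(548, 5476, 10434)), Rational(1, 2)) = Pow(Add(Rational(-285, 2), 16458), Rational(1, 2)) = Pow(Rational(32631, 2), Rational(1, 2)) = Mul(Rational(1, 2), Pow(65262, Rational(1, 2)))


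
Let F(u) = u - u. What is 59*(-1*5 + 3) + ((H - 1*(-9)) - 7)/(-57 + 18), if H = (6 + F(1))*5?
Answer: -4634/39 ≈ -118.82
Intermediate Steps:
F(u) = 0
H = 30 (H = (6 + 0)*5 = 6*5 = 30)
59*(-1*5 + 3) + ((H - 1*(-9)) - 7)/(-57 + 18) = 59*(-1*5 + 3) + ((30 - 1*(-9)) - 7)/(-57 + 18) = 59*(-5 + 3) + ((30 + 9) - 7)/(-39) = 59*(-2) + (39 - 7)*(-1/39) = -118 + 32*(-1/39) = -118 - 32/39 = -4634/39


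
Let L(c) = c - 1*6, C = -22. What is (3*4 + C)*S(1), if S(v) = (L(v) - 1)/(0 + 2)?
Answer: 30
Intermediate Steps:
L(c) = -6 + c (L(c) = c - 6 = -6 + c)
S(v) = -7/2 + v/2 (S(v) = ((-6 + v) - 1)/(0 + 2) = (-7 + v)/2 = (-7 + v)*(1/2) = -7/2 + v/2)
(3*4 + C)*S(1) = (3*4 - 22)*(-7/2 + (1/2)*1) = (12 - 22)*(-7/2 + 1/2) = -10*(-3) = 30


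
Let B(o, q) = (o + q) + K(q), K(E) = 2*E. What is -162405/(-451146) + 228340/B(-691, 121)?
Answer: -2145029350/3082831 ≈ -695.80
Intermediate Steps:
B(o, q) = o + 3*q (B(o, q) = (o + q) + 2*q = o + 3*q)
-162405/(-451146) + 228340/B(-691, 121) = -162405/(-451146) + 228340/(-691 + 3*121) = -162405*(-1/451146) + 228340/(-691 + 363) = 54135/150382 + 228340/(-328) = 54135/150382 + 228340*(-1/328) = 54135/150382 - 57085/82 = -2145029350/3082831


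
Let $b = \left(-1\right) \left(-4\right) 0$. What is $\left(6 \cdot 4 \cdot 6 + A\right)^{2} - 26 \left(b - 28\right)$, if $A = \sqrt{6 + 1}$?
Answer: $21471 + 288 \sqrt{7} \approx 22233.0$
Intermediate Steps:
$b = 0$ ($b = 4 \cdot 0 = 0$)
$A = \sqrt{7} \approx 2.6458$
$\left(6 \cdot 4 \cdot 6 + A\right)^{2} - 26 \left(b - 28\right) = \left(6 \cdot 4 \cdot 6 + \sqrt{7}\right)^{2} - 26 \left(0 - 28\right) = \left(24 \cdot 6 + \sqrt{7}\right)^{2} - -728 = \left(144 + \sqrt{7}\right)^{2} + 728 = 728 + \left(144 + \sqrt{7}\right)^{2}$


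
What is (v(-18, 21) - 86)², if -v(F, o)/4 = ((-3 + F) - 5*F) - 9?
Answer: 106276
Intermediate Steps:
v(F, o) = 48 + 16*F (v(F, o) = -4*(((-3 + F) - 5*F) - 9) = -4*((-3 - 4*F) - 9) = -4*(-12 - 4*F) = 48 + 16*F)
(v(-18, 21) - 86)² = ((48 + 16*(-18)) - 86)² = ((48 - 288) - 86)² = (-240 - 86)² = (-326)² = 106276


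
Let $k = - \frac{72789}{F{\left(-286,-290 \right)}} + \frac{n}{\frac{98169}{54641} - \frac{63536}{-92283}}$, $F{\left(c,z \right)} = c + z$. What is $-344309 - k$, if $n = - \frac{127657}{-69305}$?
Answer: $- \frac{3022780532284050456463}{8776026774870720} \approx -3.4444 \cdot 10^{5}$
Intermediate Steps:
$n = \frac{127657}{69305}$ ($n = \left(-127657\right) \left(- \frac{1}{69305}\right) = \frac{127657}{69305} \approx 1.842$)
$k = \frac{1115529455087723983}{8776026774870720}$ ($k = - \frac{72789}{-286 - 290} + \frac{127657}{69305 \left(\frac{98169}{54641} - \frac{63536}{-92283}\right)} = - \frac{72789}{-576} + \frac{127657}{69305 \left(98169 \cdot \frac{1}{54641} - - \frac{3344}{4857}\right)} = \left(-72789\right) \left(- \frac{1}{576}\right) + \frac{127657}{69305 \left(\frac{98169}{54641} + \frac{3344}{4857}\right)} = \frac{24263}{192} + \frac{127657}{69305 \cdot \frac{659526337}{265391337}} = \frac{24263}{192} + \frac{127657}{69305} \cdot \frac{265391337}{659526337} = \frac{24263}{192} + \frac{33879061907409}{45708472785785} = \frac{1115529455087723983}{8776026774870720} \approx 127.11$)
$-344309 - k = -344309 - \frac{1115529455087723983}{8776026774870720} = - \frac{3022780532284050456463}{8776026774870720}$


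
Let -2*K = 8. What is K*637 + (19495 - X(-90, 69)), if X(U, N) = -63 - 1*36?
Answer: 17046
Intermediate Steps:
K = -4 (K = -½*8 = -4)
X(U, N) = -99 (X(U, N) = -63 - 36 = -99)
K*637 + (19495 - X(-90, 69)) = -4*637 + (19495 - 1*(-99)) = -2548 + (19495 + 99) = -2548 + 19594 = 17046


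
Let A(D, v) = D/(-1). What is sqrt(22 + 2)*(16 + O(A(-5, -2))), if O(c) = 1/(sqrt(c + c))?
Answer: sqrt(6)*(160 + sqrt(10))/5 ≈ 79.933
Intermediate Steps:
A(D, v) = -D (A(D, v) = D*(-1) = -D)
O(c) = sqrt(2)/(2*sqrt(c)) (O(c) = 1/(sqrt(2*c)) = 1/(sqrt(2)*sqrt(c)) = sqrt(2)/(2*sqrt(c)))
sqrt(22 + 2)*(16 + O(A(-5, -2))) = sqrt(22 + 2)*(16 + sqrt(2)/(2*sqrt(-1*(-5)))) = sqrt(24)*(16 + sqrt(2)/(2*sqrt(5))) = (2*sqrt(6))*(16 + sqrt(2)*(sqrt(5)/5)/2) = (2*sqrt(6))*(16 + sqrt(10)/10) = 2*sqrt(6)*(16 + sqrt(10)/10)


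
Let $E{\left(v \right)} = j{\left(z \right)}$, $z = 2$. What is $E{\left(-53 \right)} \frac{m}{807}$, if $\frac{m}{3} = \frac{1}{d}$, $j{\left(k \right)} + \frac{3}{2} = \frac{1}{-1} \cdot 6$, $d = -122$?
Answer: $\frac{15}{65636} \approx 0.00022853$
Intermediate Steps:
$j{\left(k \right)} = - \frac{15}{2}$ ($j{\left(k \right)} = - \frac{3}{2} + \frac{1}{-1} \cdot 6 = - \frac{3}{2} - 6 = - \frac{15}{2}$)
$E{\left(v \right)} = - \frac{15}{2}$
$m = - \frac{3}{122}$ ($m = \frac{3}{-122} = 3 \left(- \frac{1}{122}\right) = - \frac{3}{122} \approx -0.02459$)
$E{\left(-53 \right)} \frac{m}{807} = - \frac{15 \left(- \frac{3}{122 \cdot 807}\right)}{2} = - \frac{15 \left(\left(- \frac{3}{122}\right) \frac{1}{807}\right)}{2} = \left(- \frac{15}{2}\right) \left(- \frac{1}{32818}\right) = \frac{15}{65636}$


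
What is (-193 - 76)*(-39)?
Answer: 10491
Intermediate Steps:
(-193 - 76)*(-39) = -269*(-39) = 10491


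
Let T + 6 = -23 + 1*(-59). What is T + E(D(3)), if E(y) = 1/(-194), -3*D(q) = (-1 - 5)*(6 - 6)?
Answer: -17073/194 ≈ -88.005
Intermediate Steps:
T = -88 (T = -6 + (-23 + 1*(-59)) = -6 + (-23 - 59) = -6 - 82 = -88)
D(q) = 0 (D(q) = -(-1 - 5)*(6 - 6)/3 = -(-2)*0 = -⅓*0 = 0)
E(y) = -1/194
T + E(D(3)) = -88 - 1/194 = -17073/194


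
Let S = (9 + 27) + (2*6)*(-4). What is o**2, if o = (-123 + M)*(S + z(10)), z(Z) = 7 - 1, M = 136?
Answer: 6084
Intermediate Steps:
z(Z) = 6
S = -12 (S = 36 + 12*(-4) = 36 - 48 = -12)
o = -78 (o = (-123 + 136)*(-12 + 6) = 13*(-6) = -78)
o**2 = (-78)**2 = 6084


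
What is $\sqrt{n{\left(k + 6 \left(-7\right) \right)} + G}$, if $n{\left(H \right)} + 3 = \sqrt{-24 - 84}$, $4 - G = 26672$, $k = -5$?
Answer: $\sqrt{-26671 + 6 i \sqrt{3}} \approx 0.0318 + 163.31 i$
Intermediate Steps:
$G = -26668$ ($G = 4 - 26672 = -26668$)
$n{\left(H \right)} = -3 + 6 i \sqrt{3}$ ($n{\left(H \right)} = -3 + \sqrt{-24 - 84} = -3 + \sqrt{-108} = -3 + 6 i \sqrt{3}$)
$\sqrt{n{\left(k + 6 \left(-7\right) \right)} + G} = \sqrt{\left(-3 + 6 i \sqrt{3}\right) - 26668} = \sqrt{-26671 + 6 i \sqrt{3}}$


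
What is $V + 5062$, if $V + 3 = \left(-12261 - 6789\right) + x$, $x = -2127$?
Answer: $-16118$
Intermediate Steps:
$V = -21180$ ($V = -3 - 21177 = -21180$)
$V + 5062 = -21180 + 5062 = -16118$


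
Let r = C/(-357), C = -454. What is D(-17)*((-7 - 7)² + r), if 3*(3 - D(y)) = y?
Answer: 1831076/1071 ≈ 1709.7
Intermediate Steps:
D(y) = 3 - y/3
r = 454/357 (r = -454/(-357) = -454*(-1/357) = 454/357 ≈ 1.2717)
D(-17)*((-7 - 7)² + r) = (3 - ⅓*(-17))*((-7 - 7)² + 454/357) = (3 + 17/3)*((-14)² + 454/357) = 26*(196 + 454/357)/3 = (26/3)*(70426/357) = 1831076/1071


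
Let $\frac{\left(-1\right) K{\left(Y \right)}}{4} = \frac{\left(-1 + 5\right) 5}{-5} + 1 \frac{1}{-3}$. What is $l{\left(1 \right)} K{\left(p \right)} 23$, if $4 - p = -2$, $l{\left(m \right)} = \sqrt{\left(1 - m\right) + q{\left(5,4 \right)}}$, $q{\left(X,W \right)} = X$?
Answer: $\frac{1196 \sqrt{5}}{3} \approx 891.45$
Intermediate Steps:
$l{\left(m \right)} = \sqrt{6 - m}$ ($l{\left(m \right)} = \sqrt{\left(1 - m\right) + 5} = \sqrt{6 - m}$)
$p = 6$ ($p = 4 - -2 = 4 + 2 = 6$)
$K{\left(Y \right)} = \frac{52}{3}$ ($K{\left(Y \right)} = - 4 \left(\frac{\left(-1 + 5\right) 5}{-5} + 1 \frac{1}{-3}\right) = - 4 \left(4 \cdot 5 \left(- \frac{1}{5}\right) + 1 \left(- \frac{1}{3}\right)\right) = - 4 \left(20 \left(- \frac{1}{5}\right) - \frac{1}{3}\right) = - 4 \left(-4 - \frac{1}{3}\right) = \left(-4\right) \left(- \frac{13}{3}\right) = \frac{52}{3}$)
$l{\left(1 \right)} K{\left(p \right)} 23 = \sqrt{6 - 1} \cdot \frac{52}{3} \cdot 23 = \sqrt{5} \cdot \frac{52}{3} \cdot 23 = \frac{52 \sqrt{5}}{3} \cdot 23 = \frac{1196 \sqrt{5}}{3}$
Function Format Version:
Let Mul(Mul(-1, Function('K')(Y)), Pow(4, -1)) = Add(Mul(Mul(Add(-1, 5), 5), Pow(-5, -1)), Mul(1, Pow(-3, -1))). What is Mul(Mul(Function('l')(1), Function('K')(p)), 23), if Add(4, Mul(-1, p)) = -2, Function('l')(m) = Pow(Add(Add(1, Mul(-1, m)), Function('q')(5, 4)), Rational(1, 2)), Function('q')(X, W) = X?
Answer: Mul(Rational(1196, 3), Pow(5, Rational(1, 2))) ≈ 891.45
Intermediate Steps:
Function('l')(m) = Pow(Add(6, Mul(-1, m)), Rational(1, 2)) (Function('l')(m) = Pow(Add(Add(1, Mul(-1, m)), 5), Rational(1, 2)) = Pow(Add(6, Mul(-1, m)), Rational(1, 2)))
p = 6 (p = Add(4, Mul(-1, -2)) = Add(4, 2) = 6)
Function('K')(Y) = Rational(52, 3) (Function('K')(Y) = Mul(-4, Add(Mul(Mul(Add(-1, 5), 5), Pow(-5, -1)), Mul(1, Pow(-3, -1)))) = Mul(-4, Add(Mul(Mul(4, 5), Rational(-1, 5)), Mul(1, Rational(-1, 3)))) = Mul(-4, Add(Mul(20, Rational(-1, 5)), Rational(-1, 3))) = Mul(-4, Add(-4, Rational(-1, 3))) = Mul(-4, Rational(-13, 3)) = Rational(52, 3))
Mul(Mul(Function('l')(1), Function('K')(p)), 23) = Mul(Mul(Pow(Add(6, Mul(-1, 1)), Rational(1, 2)), Rational(52, 3)), 23) = Mul(Mul(Pow(Add(6, -1), Rational(1, 2)), Rational(52, 3)), 23) = Mul(Mul(Pow(5, Rational(1, 2)), Rational(52, 3)), 23) = Mul(Mul(Rational(52, 3), Pow(5, Rational(1, 2))), 23) = Mul(Rational(1196, 3), Pow(5, Rational(1, 2)))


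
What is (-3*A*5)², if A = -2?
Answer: 900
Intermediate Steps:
(-3*A*5)² = (-3*(-2)*5)² = (6*5)² = 30² = 900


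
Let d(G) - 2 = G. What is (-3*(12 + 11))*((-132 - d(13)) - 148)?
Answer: 20355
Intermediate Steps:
d(G) = 2 + G
(-3*(12 + 11))*((-132 - d(13)) - 148) = (-3*(12 + 11))*((-132 - (2 + 13)) - 148) = (-3*23)*((-132 - 1*15) - 148) = -69*((-132 - 15) - 148) = -69*(-147 - 148) = -69*(-295) = 20355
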